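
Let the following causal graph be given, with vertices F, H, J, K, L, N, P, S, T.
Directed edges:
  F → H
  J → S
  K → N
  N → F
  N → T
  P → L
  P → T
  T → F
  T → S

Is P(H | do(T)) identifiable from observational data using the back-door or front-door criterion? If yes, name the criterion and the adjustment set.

desc(T)\{T}={F,H,S}; candidates ⊆ {J,K,L,N,P}.
size 0: {}; under {} T still reaches {F,H,K,L,N,P} ∋ H.
{N}: T⊥H given {N} in G with T→· removed — back-door holds.
P(H|do(T)) = Σ_{N} P(H|T,N)·P(N).

P(H|do(T)): backdoor, adjust for {N}.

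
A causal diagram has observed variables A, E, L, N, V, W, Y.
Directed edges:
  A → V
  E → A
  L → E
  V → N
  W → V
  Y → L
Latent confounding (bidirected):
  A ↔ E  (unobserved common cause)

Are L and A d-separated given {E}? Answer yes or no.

No — L and A are d-connected given {E}.

Bayes-Ball from L | {E} reaches {A,N,V,Y}.
A ∈ reach(L|{E}) ⇒ L ⊥̸ A | {E}.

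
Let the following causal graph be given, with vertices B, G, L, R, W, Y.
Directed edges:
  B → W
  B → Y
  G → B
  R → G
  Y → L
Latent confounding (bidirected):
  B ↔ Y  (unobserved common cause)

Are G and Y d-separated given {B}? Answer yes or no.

Bayes-Ball from G | {B} reaches {L,R,Y}.
Y ∈ reach(G|{B}) ⇒ G ⊥̸ Y | {B}.

No — G and Y are d-connected given {B}.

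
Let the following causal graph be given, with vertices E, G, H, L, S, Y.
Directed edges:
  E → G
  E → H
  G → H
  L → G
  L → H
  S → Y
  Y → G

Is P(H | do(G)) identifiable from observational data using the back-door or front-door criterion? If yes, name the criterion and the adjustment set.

desc(G)\{G}={H}; candidates ⊆ {E,L,S,Y}.
size 0: {}; under {} G still reaches {E,H,L,S,Y} ∋ H.
size 1: {E}, {L}, {S} …(+1); under {E} G still reaches {H,L,S,Y} ∋ H.
{E,L}: G⊥H given {E,L} in G with G→· removed — back-door holds.
P(H|do(G)) = Σ_{E,L} P(H|G,E,L)·P(E,L).

P(H|do(G)): backdoor, adjust for {E, L}.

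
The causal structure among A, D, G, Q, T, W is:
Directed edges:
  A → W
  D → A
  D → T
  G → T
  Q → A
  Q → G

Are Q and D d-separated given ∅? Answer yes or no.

Bayes-Ball from Q | ∅ reaches {A,G,T,W}.
D ∉ reach(Q|∅) ⇒ Q ⊥ D | ∅.

Yes — Q ⊥ D | ∅.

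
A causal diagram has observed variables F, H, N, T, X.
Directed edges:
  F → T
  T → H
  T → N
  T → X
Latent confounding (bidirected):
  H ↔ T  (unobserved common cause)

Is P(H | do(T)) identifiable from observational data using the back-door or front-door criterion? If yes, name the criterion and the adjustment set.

desc(T)\{T}={H,N,X}; candidates ⊆ {F}.
T↔H: latent back-door arc(s) into T.
size 0: {}; under {} T still reaches {F,H} ∋ H.
size 1: {F}; under {F} T still reaches {H} ∋ H.
T↔H cannot be blocked by any observed set — no back-door set.
No mediator lies on a directed T→…→H path.
Neither criterion identifies P(H|do(T)) in this graph.

P(H|do(T)): not identifiable (no BD/FD set).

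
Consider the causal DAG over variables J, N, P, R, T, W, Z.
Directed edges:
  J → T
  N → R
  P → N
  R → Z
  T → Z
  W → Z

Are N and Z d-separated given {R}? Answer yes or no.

Yes — N ⊥ Z | {R}.

Bayes-Ball from N | {R} reaches {P}.
Z ∉ reach(N|{R}) ⇒ N ⊥ Z | {R}.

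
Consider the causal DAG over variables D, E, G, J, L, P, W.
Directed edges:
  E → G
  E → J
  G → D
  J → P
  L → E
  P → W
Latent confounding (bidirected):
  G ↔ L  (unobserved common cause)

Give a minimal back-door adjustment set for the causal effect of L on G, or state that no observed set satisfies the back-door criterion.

desc(L)\{L}={D,E,G,J,P,W}; candidates ⊆ {—}.
L↔G: latent back-door arc(s) into L.
size 0: {}; under {} L still reaches {D,G} ∋ G.
L↔G cannot be blocked by any observed set — no back-door set.

L→G: no observed back-door set.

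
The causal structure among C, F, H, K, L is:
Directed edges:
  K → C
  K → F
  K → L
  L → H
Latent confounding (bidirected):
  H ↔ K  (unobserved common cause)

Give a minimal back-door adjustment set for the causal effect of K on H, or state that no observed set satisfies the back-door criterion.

desc(K)\{K}={C,F,H,L}; candidates ⊆ {—}.
K↔H: latent back-door arc(s) into K.
size 0: {}; under {} K still reaches {H} ∋ H.
K↔H cannot be blocked by any observed set — no back-door set.

K→H: no observed back-door set.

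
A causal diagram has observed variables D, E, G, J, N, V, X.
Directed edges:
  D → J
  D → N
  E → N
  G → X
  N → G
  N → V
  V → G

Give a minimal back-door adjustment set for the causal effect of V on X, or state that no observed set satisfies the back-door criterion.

desc(V)\{V}={G,X}; candidates ⊆ {D,E,J,N}.
size 0: {}; under {} V still reaches {D,E,G,J,N,X} ∋ X.
{N}: V⊥X given {N} in G with V→· removed — back-door holds.

V→X: minimal back-door set {N}.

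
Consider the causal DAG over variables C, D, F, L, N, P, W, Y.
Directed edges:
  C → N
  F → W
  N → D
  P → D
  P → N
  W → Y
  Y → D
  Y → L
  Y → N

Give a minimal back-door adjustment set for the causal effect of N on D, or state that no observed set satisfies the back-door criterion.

desc(N)\{N}={D}; candidates ⊆ {C,F,L,P,W,Y}.
size 0: {}; under {} N still reaches {C,D,F,L,P,W,Y} ∋ D.
size 1: {C}, {F}, {L} …(+3); under {C} N still reaches {D,F,L,P,W,Y} ∋ D.
{P,Y}: N⊥D given {P,Y} in G with N→· removed — back-door holds.

N→D: minimal back-door set {P, Y}.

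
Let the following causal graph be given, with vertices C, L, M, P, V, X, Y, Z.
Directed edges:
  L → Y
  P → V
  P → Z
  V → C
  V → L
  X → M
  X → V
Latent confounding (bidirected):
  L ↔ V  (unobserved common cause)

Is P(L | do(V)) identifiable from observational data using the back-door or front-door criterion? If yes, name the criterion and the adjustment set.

P(L|do(V)): not identifiable (no BD/FD set).

desc(V)\{V}={C,L,Y}; candidates ⊆ {M,P,X,Z}.
V↔L: latent back-door arc(s) into V.
size 0: {}; under {} V still reaches {L,M,P,X,Y,Z} ∋ L.
size 1: {M}, {P}, {X} …(+1); under {M} V still reaches {L,P,X,Y,Z} ∋ L.
size 2: {M,P}, {M,X}, {M,Z} …(+3); under {M,P} V still reaches {L,X,Y} ∋ L.
V↔L cannot be blocked by any observed set — no back-door set.
No mediator lies on a directed V→…→L path.
Neither criterion identifies P(L|do(V)) in this graph.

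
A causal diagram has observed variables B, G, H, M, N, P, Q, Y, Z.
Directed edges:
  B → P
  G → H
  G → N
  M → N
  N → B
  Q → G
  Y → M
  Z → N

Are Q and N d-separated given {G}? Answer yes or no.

Yes — Q ⊥ N | {G}.

Bayes-Ball from Q | {G} reaches ∅.
N ∉ reach(Q|{G}) ⇒ Q ⊥ N | {G}.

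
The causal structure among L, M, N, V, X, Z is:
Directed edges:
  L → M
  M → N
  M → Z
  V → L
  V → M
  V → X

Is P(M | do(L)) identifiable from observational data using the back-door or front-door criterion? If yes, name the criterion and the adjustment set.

P(M|do(L)): backdoor, adjust for {V}.

desc(L)\{L}={M,N,Z}; candidates ⊆ {V,X}.
size 0: {}; under {} L still reaches {M,N,V,X,Z} ∋ M.
{V}: L⊥M given {V} in G with L→· removed — back-door holds.
P(M|do(L)) = Σ_{V} P(M|L,V)·P(V).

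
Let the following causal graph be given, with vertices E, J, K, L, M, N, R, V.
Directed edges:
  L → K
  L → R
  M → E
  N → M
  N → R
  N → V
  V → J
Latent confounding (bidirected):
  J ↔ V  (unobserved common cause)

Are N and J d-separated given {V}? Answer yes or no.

No — N and J are d-connected given {V}.

Bayes-Ball from N | {V} reaches {E,J,M,R}.
J ∈ reach(N|{V}) ⇒ N ⊥̸ J | {V}.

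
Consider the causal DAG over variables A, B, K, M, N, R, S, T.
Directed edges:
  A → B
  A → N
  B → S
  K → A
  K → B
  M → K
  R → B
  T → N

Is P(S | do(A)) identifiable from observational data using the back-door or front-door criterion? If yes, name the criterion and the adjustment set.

P(S|do(A)): backdoor, adjust for {K}.

desc(A)\{A}={B,N,S}; candidates ⊆ {K,M,R,T}.
size 0: {}; under {} A still reaches {B,K,M,S} ∋ S.
{K}: A⊥S given {K} in G with A→· removed — back-door holds.
P(S|do(A)) = Σ_{K} P(S|A,K)·P(K).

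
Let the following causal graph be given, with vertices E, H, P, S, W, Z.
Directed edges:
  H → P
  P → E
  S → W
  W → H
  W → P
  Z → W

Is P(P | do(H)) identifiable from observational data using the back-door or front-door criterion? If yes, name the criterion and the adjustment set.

desc(H)\{H}={E,P}; candidates ⊆ {S,W,Z}.
size 0: {}; under {} H still reaches {E,P,S,W,Z} ∋ P.
{W}: H⊥P given {W} in G with H→· removed — back-door holds.
P(P|do(H)) = Σ_{W} P(P|H,W)·P(W).

P(P|do(H)): backdoor, adjust for {W}.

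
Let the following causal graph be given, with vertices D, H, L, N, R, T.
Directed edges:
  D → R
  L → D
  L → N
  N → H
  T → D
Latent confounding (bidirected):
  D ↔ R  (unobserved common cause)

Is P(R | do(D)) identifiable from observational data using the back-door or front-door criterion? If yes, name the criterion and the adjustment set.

P(R|do(D)): not identifiable (no BD/FD set).

desc(D)\{D}={R}; candidates ⊆ {H,L,N,T}.
D↔R: latent back-door arc(s) into D.
size 0: {}; under {} D still reaches {H,L,N,R,T} ∋ R.
size 1: {H}, {L}, {N} …(+1); under {H} D still reaches {L,N,R,T} ∋ R.
size 2: {H,L}, {H,N}, {H,T} …(+3); under {H,L} D still reaches {R,T} ∋ R.
D↔R cannot be blocked by any observed set — no back-door set.
No mediator lies on a directed D→…→R path.
Neither criterion identifies P(R|do(D)) in this graph.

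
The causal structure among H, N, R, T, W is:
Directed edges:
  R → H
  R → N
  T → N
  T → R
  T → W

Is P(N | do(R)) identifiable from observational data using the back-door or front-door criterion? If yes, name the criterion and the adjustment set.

P(N|do(R)): backdoor, adjust for {T}.

desc(R)\{R}={H,N}; candidates ⊆ {T,W}.
size 0: {}; under {} R still reaches {N,T,W} ∋ N.
{T}: R⊥N given {T} in G with R→· removed — back-door holds.
P(N|do(R)) = Σ_{T} P(N|R,T)·P(T).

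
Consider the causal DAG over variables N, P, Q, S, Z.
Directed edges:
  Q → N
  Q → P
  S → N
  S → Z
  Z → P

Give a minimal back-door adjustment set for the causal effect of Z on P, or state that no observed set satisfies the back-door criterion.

desc(Z)\{Z}={P}; candidates ⊆ {N,Q,S}.
∅: Z⊥P given ∅ in G with Z→· removed — back-door holds.

Z→P: minimal back-door set ∅.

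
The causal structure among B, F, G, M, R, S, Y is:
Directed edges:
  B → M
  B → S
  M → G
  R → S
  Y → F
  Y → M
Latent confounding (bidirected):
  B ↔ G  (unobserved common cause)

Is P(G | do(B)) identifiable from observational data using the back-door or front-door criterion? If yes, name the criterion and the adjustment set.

P(G|do(B)): frontdoor, adjust for {M}.

desc(B)\{B}={G,M,S}; candidates ⊆ {F,R,Y}.
B↔G: latent back-door arc(s) into B.
size 0: {}; under {} B still reaches {G} ∋ G.
size 1: {F}, {R}, {Y}; under {F} B still reaches {G} ∋ G.
size 2: {F,R}, {F,Y}, {R,Y}; under {F,R} B still reaches {G} ∋ G.
B↔G cannot be blocked by any observed set — no back-door set.
{M}: (i) intercepts every directed B→G path; (ii) no back-door B→{M}; (iii) {B} blocks every back-door {M}→G. Front-door holds.
P(G|do(B)) = Σ_{M} P(M|B) Σ_{B'} P(G|M,B')P(B').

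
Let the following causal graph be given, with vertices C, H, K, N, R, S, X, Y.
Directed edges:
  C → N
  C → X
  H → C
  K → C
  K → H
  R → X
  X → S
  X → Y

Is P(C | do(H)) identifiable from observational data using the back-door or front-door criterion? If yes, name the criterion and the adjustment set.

P(C|do(H)): backdoor, adjust for {K}.

desc(H)\{H}={C,N,S,X,Y}; candidates ⊆ {K,R}.
size 0: {}; under {} H still reaches {C,K,N,S,X,Y} ∋ C.
{K}: H⊥C given {K} in G with H→· removed — back-door holds.
P(C|do(H)) = Σ_{K} P(C|H,K)·P(K).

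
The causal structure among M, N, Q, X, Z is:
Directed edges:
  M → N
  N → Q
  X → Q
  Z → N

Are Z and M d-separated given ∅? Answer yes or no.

Yes — Z ⊥ M | ∅.

Bayes-Ball from Z | ∅ reaches {N,Q}.
M ∉ reach(Z|∅) ⇒ Z ⊥ M | ∅.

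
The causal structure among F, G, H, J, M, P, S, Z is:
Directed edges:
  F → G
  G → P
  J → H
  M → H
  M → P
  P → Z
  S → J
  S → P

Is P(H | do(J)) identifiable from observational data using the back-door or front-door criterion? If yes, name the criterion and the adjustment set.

P(H|do(J)): backdoor, adjust for ∅.

desc(J)\{J}={H}; candidates ⊆ {F,G,M,P,S,Z}.
∅: J⊥H given ∅ in G with J→· removed — back-door holds.
P(H|do(J)) = P(H|J) — no adjustment needed.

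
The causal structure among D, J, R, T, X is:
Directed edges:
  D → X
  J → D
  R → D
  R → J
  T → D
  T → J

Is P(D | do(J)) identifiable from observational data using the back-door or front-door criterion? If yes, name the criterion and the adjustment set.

P(D|do(J)): backdoor, adjust for {R, T}.

desc(J)\{J}={D,X}; candidates ⊆ {R,T}.
size 0: {}; under {} J still reaches {D,R,T,X} ∋ D.
size 1: {R}, {T}; under {R} J still reaches {D,T,X} ∋ D.
{R,T}: J⊥D given {R,T} in G with J→· removed — back-door holds.
P(D|do(J)) = Σ_{R,T} P(D|J,R,T)·P(R,T).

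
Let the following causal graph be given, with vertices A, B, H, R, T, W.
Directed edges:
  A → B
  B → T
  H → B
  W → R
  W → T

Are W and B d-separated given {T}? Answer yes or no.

Bayes-Ball from W | {T} reaches {A,B,H,R}.
B ∈ reach(W|{T}) ⇒ W ⊥̸ B | {T}.

No — W and B are d-connected given {T}.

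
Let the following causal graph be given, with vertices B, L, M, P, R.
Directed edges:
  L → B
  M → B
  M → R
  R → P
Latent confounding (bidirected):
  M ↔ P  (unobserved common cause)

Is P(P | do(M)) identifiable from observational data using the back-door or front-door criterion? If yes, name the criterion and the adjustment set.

P(P|do(M)): frontdoor, adjust for {R}.

desc(M)\{M}={B,P,R}; candidates ⊆ {L}.
M↔P: latent back-door arc(s) into M.
size 0: {}; under {} M still reaches {P} ∋ P.
size 1: {L}; under {L} M still reaches {P} ∋ P.
M↔P cannot be blocked by any observed set — no back-door set.
{R}: (i) intercepts every directed M→P path; (ii) no back-door M→{R}; (iii) {M} blocks every back-door {R}→P. Front-door holds.
P(P|do(M)) = Σ_{R} P(R|M) Σ_{M'} P(P|R,M')P(M').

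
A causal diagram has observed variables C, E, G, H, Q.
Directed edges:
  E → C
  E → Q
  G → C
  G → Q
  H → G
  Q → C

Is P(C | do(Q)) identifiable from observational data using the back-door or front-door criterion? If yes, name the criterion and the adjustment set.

desc(Q)\{Q}={C}; candidates ⊆ {E,G,H}.
size 0: {}; under {} Q still reaches {C,E,G,H} ∋ C.
size 1: {E}, {G}, {H}; under {E} Q still reaches {C,G,H} ∋ C.
{E,G}: Q⊥C given {E,G} in G with Q→· removed — back-door holds.
P(C|do(Q)) = Σ_{E,G} P(C|Q,E,G)·P(E,G).

P(C|do(Q)): backdoor, adjust for {E, G}.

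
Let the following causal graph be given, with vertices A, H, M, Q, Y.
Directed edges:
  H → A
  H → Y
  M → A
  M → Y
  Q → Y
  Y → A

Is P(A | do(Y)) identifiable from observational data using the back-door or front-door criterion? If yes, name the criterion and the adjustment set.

desc(Y)\{Y}={A}; candidates ⊆ {H,M,Q}.
size 0: {}; under {} Y still reaches {A,H,M,Q} ∋ A.
size 1: {H}, {M}, {Q}; under {H} Y still reaches {A,M,Q} ∋ A.
{H,M}: Y⊥A given {H,M} in G with Y→· removed — back-door holds.
P(A|do(Y)) = Σ_{H,M} P(A|Y,H,M)·P(H,M).

P(A|do(Y)): backdoor, adjust for {H, M}.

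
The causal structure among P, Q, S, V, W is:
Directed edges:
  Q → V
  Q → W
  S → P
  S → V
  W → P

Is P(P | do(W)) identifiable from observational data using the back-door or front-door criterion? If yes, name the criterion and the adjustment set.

P(P|do(W)): backdoor, adjust for ∅.

desc(W)\{W}={P}; candidates ⊆ {Q,S,V}.
∅: W⊥P given ∅ in G with W→· removed — back-door holds.
P(P|do(W)) = P(P|W) — no adjustment needed.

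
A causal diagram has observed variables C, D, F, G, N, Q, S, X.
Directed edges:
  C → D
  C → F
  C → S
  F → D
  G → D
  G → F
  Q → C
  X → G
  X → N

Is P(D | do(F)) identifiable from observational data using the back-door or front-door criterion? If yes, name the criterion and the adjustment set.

desc(F)\{F}={D}; candidates ⊆ {C,G,N,Q,S,X}.
size 0: {}; under {} F still reaches {C,D,G,N,Q,S,X} ∋ D.
size 1: {C}, {G}, {N} …(+3); under {C} F still reaches {D,G,N,X} ∋ D.
{C,G}: F⊥D given {C,G} in G with F→· removed — back-door holds.
P(D|do(F)) = Σ_{C,G} P(D|F,C,G)·P(C,G).

P(D|do(F)): backdoor, adjust for {C, G}.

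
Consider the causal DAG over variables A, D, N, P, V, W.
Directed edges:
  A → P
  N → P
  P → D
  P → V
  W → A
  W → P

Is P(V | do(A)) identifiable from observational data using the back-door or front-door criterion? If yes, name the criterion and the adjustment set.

P(V|do(A)): backdoor, adjust for {W}.

desc(A)\{A}={D,P,V}; candidates ⊆ {N,W}.
size 0: {}; under {} A still reaches {D,P,V,W} ∋ V.
{W}: A⊥V given {W} in G with A→· removed — back-door holds.
P(V|do(A)) = Σ_{W} P(V|A,W)·P(W).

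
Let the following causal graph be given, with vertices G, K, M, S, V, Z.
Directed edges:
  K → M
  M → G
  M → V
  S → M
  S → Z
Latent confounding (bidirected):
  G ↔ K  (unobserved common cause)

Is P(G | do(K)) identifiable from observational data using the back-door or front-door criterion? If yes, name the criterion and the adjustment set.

P(G|do(K)): frontdoor, adjust for {M}.

desc(K)\{K}={G,M,V}; candidates ⊆ {S,Z}.
K↔G: latent back-door arc(s) into K.
size 0: {}; under {} K still reaches {G} ∋ G.
size 1: {S}, {Z}; under {S} K still reaches {G} ∋ G.
size 2: {S,Z}; under {S,Z} K still reaches {G} ∋ G.
K↔G cannot be blocked by any observed set — no back-door set.
{M}: (i) intercepts every directed K→G path; (ii) no back-door K→{M}; (iii) {K} blocks every back-door {M}→G. Front-door holds.
P(G|do(K)) = Σ_{M} P(M|K) Σ_{K'} P(G|M,K')P(K').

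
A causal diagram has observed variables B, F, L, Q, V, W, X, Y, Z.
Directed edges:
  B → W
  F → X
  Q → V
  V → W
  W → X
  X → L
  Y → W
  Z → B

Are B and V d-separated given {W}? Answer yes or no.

Bayes-Ball from B | {W} reaches {Q,V,Y,Z}.
V ∈ reach(B|{W}) ⇒ B ⊥̸ V | {W}.

No — B and V are d-connected given {W}.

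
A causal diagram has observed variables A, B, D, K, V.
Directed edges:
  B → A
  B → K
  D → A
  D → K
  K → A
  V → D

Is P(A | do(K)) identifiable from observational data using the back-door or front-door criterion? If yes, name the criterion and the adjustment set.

desc(K)\{K}={A}; candidates ⊆ {B,D,V}.
size 0: {}; under {} K still reaches {A,B,D,V} ∋ A.
size 1: {B}, {D}, {V}; under {B} K still reaches {A,D,V} ∋ A.
{B,D}: K⊥A given {B,D} in G with K→· removed — back-door holds.
P(A|do(K)) = Σ_{B,D} P(A|K,B,D)·P(B,D).

P(A|do(K)): backdoor, adjust for {B, D}.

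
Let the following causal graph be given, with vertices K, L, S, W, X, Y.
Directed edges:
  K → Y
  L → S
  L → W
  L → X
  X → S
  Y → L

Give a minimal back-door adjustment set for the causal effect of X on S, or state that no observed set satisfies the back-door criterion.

desc(X)\{X}={S}; candidates ⊆ {K,L,W,Y}.
size 0: {}; under {} X still reaches {K,L,S,W,Y} ∋ S.
{L}: X⊥S given {L} in G with X→· removed — back-door holds.

X→S: minimal back-door set {L}.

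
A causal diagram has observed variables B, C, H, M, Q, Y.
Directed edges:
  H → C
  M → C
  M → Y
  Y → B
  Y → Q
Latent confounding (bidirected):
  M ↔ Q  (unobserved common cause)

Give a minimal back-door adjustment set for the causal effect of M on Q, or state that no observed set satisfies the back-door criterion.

M→Q: no observed back-door set.

desc(M)\{M}={B,C,Q,Y}; candidates ⊆ {H}.
M↔Q: latent back-door arc(s) into M.
size 0: {}; under {} M still reaches {Q} ∋ Q.
size 1: {H}; under {H} M still reaches {Q} ∋ Q.
M↔Q cannot be blocked by any observed set — no back-door set.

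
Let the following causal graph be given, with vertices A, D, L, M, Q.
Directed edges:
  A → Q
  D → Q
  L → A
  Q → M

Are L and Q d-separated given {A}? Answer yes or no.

Bayes-Ball from L | {A} reaches ∅.
Q ∉ reach(L|{A}) ⇒ L ⊥ Q | {A}.

Yes — L ⊥ Q | {A}.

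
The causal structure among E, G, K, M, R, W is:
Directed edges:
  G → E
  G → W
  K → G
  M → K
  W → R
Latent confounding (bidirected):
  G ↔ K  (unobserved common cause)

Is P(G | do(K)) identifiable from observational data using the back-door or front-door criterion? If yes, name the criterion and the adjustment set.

P(G|do(K)): not identifiable (no BD/FD set).

desc(K)\{K}={E,G,R,W}; candidates ⊆ {M}.
K↔G: latent back-door arc(s) into K.
size 0: {}; under {} K still reaches {E,G,M,R,W} ∋ G.
size 1: {M}; under {M} K still reaches {E,G,R,W} ∋ G.
K↔G cannot be blocked by any observed set — no back-door set.
No mediator lies on a directed K→…→G path.
Neither criterion identifies P(G|do(K)) in this graph.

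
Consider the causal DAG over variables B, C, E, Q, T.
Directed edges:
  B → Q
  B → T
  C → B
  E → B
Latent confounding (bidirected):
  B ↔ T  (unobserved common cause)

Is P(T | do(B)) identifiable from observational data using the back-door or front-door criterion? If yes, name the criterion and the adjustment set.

P(T|do(B)): not identifiable (no BD/FD set).

desc(B)\{B}={Q,T}; candidates ⊆ {C,E}.
B↔T: latent back-door arc(s) into B.
size 0: {}; under {} B still reaches {C,E,T} ∋ T.
size 1: {C}, {E}; under {C} B still reaches {E,T} ∋ T.
size 2: {C,E}; under {C,E} B still reaches {T} ∋ T.
B↔T cannot be blocked by any observed set — no back-door set.
No mediator lies on a directed B→…→T path.
Neither criterion identifies P(T|do(B)) in this graph.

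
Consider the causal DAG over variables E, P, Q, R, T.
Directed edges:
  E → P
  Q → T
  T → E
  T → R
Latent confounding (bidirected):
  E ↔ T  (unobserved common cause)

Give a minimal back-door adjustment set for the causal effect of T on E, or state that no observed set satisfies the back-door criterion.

T→E: no observed back-door set.

desc(T)\{T}={E,P,R}; candidates ⊆ {Q}.
T↔E: latent back-door arc(s) into T.
size 0: {}; under {} T still reaches {E,P,Q} ∋ E.
size 1: {Q}; under {Q} T still reaches {E,P} ∋ E.
T↔E cannot be blocked by any observed set — no back-door set.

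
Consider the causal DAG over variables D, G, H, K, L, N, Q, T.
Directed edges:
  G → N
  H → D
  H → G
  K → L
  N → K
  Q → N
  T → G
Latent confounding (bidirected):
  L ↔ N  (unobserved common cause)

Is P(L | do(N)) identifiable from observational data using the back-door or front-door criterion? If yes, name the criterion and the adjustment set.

desc(N)\{N}={K,L}; candidates ⊆ {D,G,H,Q,T}.
N↔L: latent back-door arc(s) into N.
size 0: {}; under {} N still reaches {D,G,H,L,Q,T} ∋ L.
size 1: {D}, {G}, {H} …(+2); under {D} N still reaches {G,H,L,Q,T} ∋ L.
size 2: {D,G}, {D,H}, {D,Q} …(+7); under {D,G} N still reaches {L,Q} ∋ L.
N↔L cannot be blocked by any observed set — no back-door set.
{K}: (i) intercepts every directed N→L path; (ii) no back-door N→{K}; (iii) {N} blocks every back-door {K}→L. Front-door holds.
P(L|do(N)) = Σ_{K} P(K|N) Σ_{N'} P(L|K,N')P(N').

P(L|do(N)): frontdoor, adjust for {K}.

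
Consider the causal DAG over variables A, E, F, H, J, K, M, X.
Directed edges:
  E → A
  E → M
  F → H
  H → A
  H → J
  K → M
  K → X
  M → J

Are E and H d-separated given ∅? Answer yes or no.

Yes — E ⊥ H | ∅.

Bayes-Ball from E | ∅ reaches {A,J,M}.
H ∉ reach(E|∅) ⇒ E ⊥ H | ∅.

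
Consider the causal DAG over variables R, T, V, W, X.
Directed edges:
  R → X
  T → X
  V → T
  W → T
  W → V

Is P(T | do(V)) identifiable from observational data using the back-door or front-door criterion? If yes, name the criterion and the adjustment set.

P(T|do(V)): backdoor, adjust for {W}.

desc(V)\{V}={T,X}; candidates ⊆ {R,W}.
size 0: {}; under {} V still reaches {T,W,X} ∋ T.
{W}: V⊥T given {W} in G with V→· removed — back-door holds.
P(T|do(V)) = Σ_{W} P(T|V,W)·P(W).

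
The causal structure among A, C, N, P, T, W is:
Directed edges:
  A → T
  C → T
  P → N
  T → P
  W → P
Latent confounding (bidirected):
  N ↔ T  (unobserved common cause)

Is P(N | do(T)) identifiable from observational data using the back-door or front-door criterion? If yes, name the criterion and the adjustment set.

desc(T)\{T}={N,P}; candidates ⊆ {A,C,W}.
T↔N: latent back-door arc(s) into T.
size 0: {}; under {} T still reaches {A,C,N} ∋ N.
size 1: {A}, {C}, {W}; under {A} T still reaches {C,N} ∋ N.
size 2: {A,C}, {A,W}, {C,W}; under {A,C} T still reaches {N} ∋ N.
T↔N cannot be blocked by any observed set — no back-door set.
{P}: (i) intercepts every directed T→N path; (ii) no back-door T→{P}; (iii) {T} blocks every back-door {P}→N. Front-door holds.
P(N|do(T)) = Σ_{P} P(P|T) Σ_{T'} P(N|P,T')P(T').

P(N|do(T)): frontdoor, adjust for {P}.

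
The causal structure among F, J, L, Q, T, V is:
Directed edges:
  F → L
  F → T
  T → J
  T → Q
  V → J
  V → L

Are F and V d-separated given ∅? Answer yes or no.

Yes — F ⊥ V | ∅.

Bayes-Ball from F | ∅ reaches {J,L,Q,T}.
V ∉ reach(F|∅) ⇒ F ⊥ V | ∅.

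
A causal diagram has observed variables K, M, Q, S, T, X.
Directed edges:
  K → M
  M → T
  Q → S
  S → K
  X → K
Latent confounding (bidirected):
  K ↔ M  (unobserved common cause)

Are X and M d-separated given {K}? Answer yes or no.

Bayes-Ball from X | {K} reaches {M,Q,S,T}.
M ∈ reach(X|{K}) ⇒ X ⊥̸ M | {K}.

No — X and M are d-connected given {K}.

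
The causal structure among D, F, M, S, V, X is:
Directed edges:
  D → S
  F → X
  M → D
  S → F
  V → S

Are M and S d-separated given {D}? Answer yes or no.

Bayes-Ball from M | {D} reaches ∅.
S ∉ reach(M|{D}) ⇒ M ⊥ S | {D}.

Yes — M ⊥ S | {D}.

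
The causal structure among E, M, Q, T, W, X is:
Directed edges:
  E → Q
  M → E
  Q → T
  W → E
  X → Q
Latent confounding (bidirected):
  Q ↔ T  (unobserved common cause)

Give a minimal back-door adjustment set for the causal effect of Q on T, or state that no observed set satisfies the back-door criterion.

Q→T: no observed back-door set.

desc(Q)\{Q}={T}; candidates ⊆ {E,M,W,X}.
Q↔T: latent back-door arc(s) into Q.
size 0: {}; under {} Q still reaches {E,M,T,W,X} ∋ T.
size 1: {E}, {M}, {W} …(+1); under {E} Q still reaches {T,X} ∋ T.
size 2: {E,M}, {E,W}, {E,X} …(+3); under {E,M} Q still reaches {T,X} ∋ T.
Q↔T cannot be blocked by any observed set — no back-door set.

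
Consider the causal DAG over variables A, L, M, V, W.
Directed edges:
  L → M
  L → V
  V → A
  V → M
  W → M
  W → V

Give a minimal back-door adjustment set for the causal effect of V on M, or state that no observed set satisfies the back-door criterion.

V→M: minimal back-door set {L, W}.

desc(V)\{V}={A,M}; candidates ⊆ {L,W}.
size 0: {}; under {} V still reaches {L,M,W} ∋ M.
size 1: {L}, {W}; under {L} V still reaches {M,W} ∋ M.
{L,W}: V⊥M given {L,W} in G with V→· removed — back-door holds.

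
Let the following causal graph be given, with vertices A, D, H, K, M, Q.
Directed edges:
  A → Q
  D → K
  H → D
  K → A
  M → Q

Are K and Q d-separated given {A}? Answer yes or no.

Bayes-Ball from K | {A} reaches {D,H}.
Q ∉ reach(K|{A}) ⇒ K ⊥ Q | {A}.

Yes — K ⊥ Q | {A}.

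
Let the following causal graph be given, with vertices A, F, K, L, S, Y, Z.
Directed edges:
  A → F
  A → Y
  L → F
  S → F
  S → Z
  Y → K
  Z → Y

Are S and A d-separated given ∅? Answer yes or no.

Yes — S ⊥ A | ∅.

Bayes-Ball from S | ∅ reaches {F,K,Y,Z}.
A ∉ reach(S|∅) ⇒ S ⊥ A | ∅.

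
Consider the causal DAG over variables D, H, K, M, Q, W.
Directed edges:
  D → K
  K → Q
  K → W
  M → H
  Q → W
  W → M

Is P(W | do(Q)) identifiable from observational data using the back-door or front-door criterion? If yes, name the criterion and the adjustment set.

desc(Q)\{Q}={H,M,W}; candidates ⊆ {D,K}.
size 0: {}; under {} Q still reaches {D,H,K,M,W} ∋ W.
{K}: Q⊥W given {K} in G with Q→· removed — back-door holds.
P(W|do(Q)) = Σ_{K} P(W|Q,K)·P(K).

P(W|do(Q)): backdoor, adjust for {K}.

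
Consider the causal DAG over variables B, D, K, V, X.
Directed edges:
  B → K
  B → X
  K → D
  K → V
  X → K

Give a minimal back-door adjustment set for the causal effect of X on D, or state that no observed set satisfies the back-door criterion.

X→D: minimal back-door set {B}.

desc(X)\{X}={D,K,V}; candidates ⊆ {B}.
size 0: {}; under {} X still reaches {B,D,K,V} ∋ D.
{B}: X⊥D given {B} in G with X→· removed — back-door holds.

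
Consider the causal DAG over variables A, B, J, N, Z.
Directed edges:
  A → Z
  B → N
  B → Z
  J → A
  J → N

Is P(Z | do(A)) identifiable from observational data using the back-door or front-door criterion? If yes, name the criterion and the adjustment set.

desc(A)\{A}={Z}; candidates ⊆ {B,J,N}.
∅: A⊥Z given ∅ in G with A→· removed — back-door holds.
P(Z|do(A)) = P(Z|A) — no adjustment needed.

P(Z|do(A)): backdoor, adjust for ∅.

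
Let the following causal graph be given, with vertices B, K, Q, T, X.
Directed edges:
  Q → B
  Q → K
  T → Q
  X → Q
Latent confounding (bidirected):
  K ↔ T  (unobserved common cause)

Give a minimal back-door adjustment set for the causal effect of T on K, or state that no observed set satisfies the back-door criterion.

T→K: no observed back-door set.

desc(T)\{T}={B,K,Q}; candidates ⊆ {X}.
T↔K: latent back-door arc(s) into T.
size 0: {}; under {} T still reaches {K} ∋ K.
size 1: {X}; under {X} T still reaches {K} ∋ K.
T↔K cannot be blocked by any observed set — no back-door set.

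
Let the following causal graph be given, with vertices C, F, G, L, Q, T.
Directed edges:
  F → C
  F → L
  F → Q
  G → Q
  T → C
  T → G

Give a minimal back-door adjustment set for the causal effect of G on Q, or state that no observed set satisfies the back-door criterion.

desc(G)\{G}={Q}; candidates ⊆ {C,F,L,T}.
∅: G⊥Q given ∅ in G with G→· removed — back-door holds.

G→Q: minimal back-door set ∅.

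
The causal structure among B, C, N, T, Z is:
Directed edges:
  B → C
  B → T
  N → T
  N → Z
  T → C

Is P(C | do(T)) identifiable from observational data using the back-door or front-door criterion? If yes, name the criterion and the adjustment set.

desc(T)\{T}={C}; candidates ⊆ {B,N,Z}.
size 0: {}; under {} T still reaches {B,C,N,Z} ∋ C.
{B}: T⊥C given {B} in G with T→· removed — back-door holds.
P(C|do(T)) = Σ_{B} P(C|T,B)·P(B).

P(C|do(T)): backdoor, adjust for {B}.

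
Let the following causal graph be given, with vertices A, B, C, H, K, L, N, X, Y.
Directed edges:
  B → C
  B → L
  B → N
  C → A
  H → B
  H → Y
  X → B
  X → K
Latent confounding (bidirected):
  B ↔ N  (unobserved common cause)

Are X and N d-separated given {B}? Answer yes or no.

Bayes-Ball from X | {B} reaches {H,K,N,Y}.
N ∈ reach(X|{B}) ⇒ X ⊥̸ N | {B}.

No — X and N are d-connected given {B}.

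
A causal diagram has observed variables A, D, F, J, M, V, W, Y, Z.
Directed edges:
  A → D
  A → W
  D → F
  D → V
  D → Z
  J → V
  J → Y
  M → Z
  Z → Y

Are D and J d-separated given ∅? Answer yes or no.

Yes — D ⊥ J | ∅.

Bayes-Ball from D | ∅ reaches {A,F,V,W,Y,Z}.
J ∉ reach(D|∅) ⇒ D ⊥ J | ∅.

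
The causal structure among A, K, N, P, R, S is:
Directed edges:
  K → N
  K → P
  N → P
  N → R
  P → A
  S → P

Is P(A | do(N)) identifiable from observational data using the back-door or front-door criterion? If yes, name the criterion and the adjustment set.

desc(N)\{N}={A,P,R}; candidates ⊆ {K,S}.
size 0: {}; under {} N still reaches {A,K,P} ∋ A.
{K}: N⊥A given {K} in G with N→· removed — back-door holds.
P(A|do(N)) = Σ_{K} P(A|N,K)·P(K).

P(A|do(N)): backdoor, adjust for {K}.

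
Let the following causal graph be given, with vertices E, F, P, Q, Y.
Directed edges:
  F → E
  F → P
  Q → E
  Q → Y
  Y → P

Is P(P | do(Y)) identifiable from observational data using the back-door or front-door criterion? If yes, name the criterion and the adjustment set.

P(P|do(Y)): backdoor, adjust for ∅.

desc(Y)\{Y}={P}; candidates ⊆ {E,F,Q}.
∅: Y⊥P given ∅ in G with Y→· removed — back-door holds.
P(P|do(Y)) = P(P|Y) — no adjustment needed.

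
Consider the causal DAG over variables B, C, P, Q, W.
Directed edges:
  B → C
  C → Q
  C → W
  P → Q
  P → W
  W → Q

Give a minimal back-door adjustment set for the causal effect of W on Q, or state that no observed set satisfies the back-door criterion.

desc(W)\{W}={Q}; candidates ⊆ {B,C,P}.
size 0: {}; under {} W still reaches {B,C,P,Q} ∋ Q.
size 1: {B}, {C}, {P}; under {B} W still reaches {C,P,Q} ∋ Q.
{C,P}: W⊥Q given {C,P} in G with W→· removed — back-door holds.

W→Q: minimal back-door set {C, P}.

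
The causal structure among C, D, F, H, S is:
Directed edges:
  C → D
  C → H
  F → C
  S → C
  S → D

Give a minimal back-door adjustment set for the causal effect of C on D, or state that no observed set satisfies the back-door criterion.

desc(C)\{C}={D,H}; candidates ⊆ {F,S}.
size 0: {}; under {} C still reaches {D,F,S} ∋ D.
{S}: C⊥D given {S} in G with C→· removed — back-door holds.

C→D: minimal back-door set {S}.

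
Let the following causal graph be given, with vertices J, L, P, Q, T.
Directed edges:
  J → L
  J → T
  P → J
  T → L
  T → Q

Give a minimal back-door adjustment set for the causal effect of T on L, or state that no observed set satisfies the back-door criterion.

desc(T)\{T}={L,Q}; candidates ⊆ {J,P}.
size 0: {}; under {} T still reaches {J,L,P} ∋ L.
{J}: T⊥L given {J} in G with T→· removed — back-door holds.

T→L: minimal back-door set {J}.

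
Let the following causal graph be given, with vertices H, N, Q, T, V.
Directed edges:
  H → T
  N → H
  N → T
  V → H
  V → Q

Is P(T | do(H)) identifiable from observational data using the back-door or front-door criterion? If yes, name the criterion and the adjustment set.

desc(H)\{H}={T}; candidates ⊆ {N,Q,V}.
size 0: {}; under {} H still reaches {N,Q,T,V} ∋ T.
{N}: H⊥T given {N} in G with H→· removed — back-door holds.
P(T|do(H)) = Σ_{N} P(T|H,N)·P(N).

P(T|do(H)): backdoor, adjust for {N}.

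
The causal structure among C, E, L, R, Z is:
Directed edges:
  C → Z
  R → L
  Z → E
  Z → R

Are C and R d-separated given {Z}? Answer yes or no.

Bayes-Ball from C | {Z} reaches ∅.
R ∉ reach(C|{Z}) ⇒ C ⊥ R | {Z}.

Yes — C ⊥ R | {Z}.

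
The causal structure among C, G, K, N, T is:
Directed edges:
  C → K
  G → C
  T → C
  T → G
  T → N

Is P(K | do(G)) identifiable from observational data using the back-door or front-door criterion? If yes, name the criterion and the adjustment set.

desc(G)\{G}={C,K}; candidates ⊆ {N,T}.
size 0: {}; under {} G still reaches {C,K,N,T} ∋ K.
{T}: G⊥K given {T} in G with G→· removed — back-door holds.
P(K|do(G)) = Σ_{T} P(K|G,T)·P(T).

P(K|do(G)): backdoor, adjust for {T}.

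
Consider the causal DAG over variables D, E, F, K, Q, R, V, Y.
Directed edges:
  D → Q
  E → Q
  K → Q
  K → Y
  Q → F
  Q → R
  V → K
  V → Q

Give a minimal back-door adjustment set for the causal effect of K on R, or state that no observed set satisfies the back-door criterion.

desc(K)\{K}={F,Q,R,Y}; candidates ⊆ {D,E,V}.
size 0: {}; under {} K still reaches {F,Q,R,V} ∋ R.
{V}: K⊥R given {V} in G with K→· removed — back-door holds.

K→R: minimal back-door set {V}.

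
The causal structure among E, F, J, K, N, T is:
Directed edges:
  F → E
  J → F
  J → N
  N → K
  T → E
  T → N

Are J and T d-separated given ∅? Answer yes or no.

Yes — J ⊥ T | ∅.

Bayes-Ball from J | ∅ reaches {E,F,K,N}.
T ∉ reach(J|∅) ⇒ J ⊥ T | ∅.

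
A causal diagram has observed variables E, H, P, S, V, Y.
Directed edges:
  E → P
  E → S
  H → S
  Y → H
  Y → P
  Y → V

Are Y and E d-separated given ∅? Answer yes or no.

Bayes-Ball from Y | ∅ reaches {H,P,S,V}.
E ∉ reach(Y|∅) ⇒ Y ⊥ E | ∅.

Yes — Y ⊥ E | ∅.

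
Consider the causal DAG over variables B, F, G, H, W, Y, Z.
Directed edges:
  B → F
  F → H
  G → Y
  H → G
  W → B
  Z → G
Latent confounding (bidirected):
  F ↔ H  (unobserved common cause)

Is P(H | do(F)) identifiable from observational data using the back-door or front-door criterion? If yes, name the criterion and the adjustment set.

P(H|do(F)): not identifiable (no BD/FD set).

desc(F)\{F}={G,H,Y}; candidates ⊆ {B,W,Z}.
F↔H: latent back-door arc(s) into F.
size 0: {}; under {} F still reaches {B,G,H,W,Y} ∋ H.
size 1: {B}, {W}, {Z}; under {B} F still reaches {G,H,Y} ∋ H.
size 2: {B,W}, {B,Z}, {W,Z}; under {B,W} F still reaches {G,H,Y} ∋ H.
F↔H cannot be blocked by any observed set — no back-door set.
No mediator lies on a directed F→…→H path.
Neither criterion identifies P(H|do(F)) in this graph.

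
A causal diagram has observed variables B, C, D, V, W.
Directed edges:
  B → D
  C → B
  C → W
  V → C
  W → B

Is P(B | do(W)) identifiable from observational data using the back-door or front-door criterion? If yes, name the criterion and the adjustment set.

P(B|do(W)): backdoor, adjust for {C}.

desc(W)\{W}={B,D}; candidates ⊆ {C,V}.
size 0: {}; under {} W still reaches {B,C,D,V} ∋ B.
{C}: W⊥B given {C} in G with W→· removed — back-door holds.
P(B|do(W)) = Σ_{C} P(B|W,C)·P(C).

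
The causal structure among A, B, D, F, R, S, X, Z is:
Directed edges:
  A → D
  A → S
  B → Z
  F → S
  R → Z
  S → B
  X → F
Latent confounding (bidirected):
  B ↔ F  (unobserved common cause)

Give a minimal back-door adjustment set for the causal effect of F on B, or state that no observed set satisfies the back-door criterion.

desc(F)\{F}={B,S,Z}; candidates ⊆ {A,D,R,X}.
F↔B: latent back-door arc(s) into F.
size 0: {}; under {} F still reaches {B,X,Z} ∋ B.
size 1: {A}, {D}, {R} …(+1); under {A} F still reaches {B,X,Z} ∋ B.
size 2: {A,D}, {A,R}, {A,X} …(+3); under {A,D} F still reaches {B,X,Z} ∋ B.
F↔B cannot be blocked by any observed set — no back-door set.

F→B: no observed back-door set.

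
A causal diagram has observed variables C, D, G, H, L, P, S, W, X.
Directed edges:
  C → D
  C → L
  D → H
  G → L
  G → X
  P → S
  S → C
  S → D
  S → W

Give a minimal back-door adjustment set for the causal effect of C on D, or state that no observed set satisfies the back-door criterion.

desc(C)\{C}={D,H,L}; candidates ⊆ {G,P,S,W,X}.
size 0: {}; under {} C still reaches {D,H,P,S,W} ∋ D.
{S}: C⊥D given {S} in G with C→· removed — back-door holds.

C→D: minimal back-door set {S}.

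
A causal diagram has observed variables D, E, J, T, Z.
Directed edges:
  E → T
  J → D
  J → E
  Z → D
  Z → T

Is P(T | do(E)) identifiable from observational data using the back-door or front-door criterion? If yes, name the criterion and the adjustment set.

P(T|do(E)): backdoor, adjust for ∅.

desc(E)\{E}={T}; candidates ⊆ {D,J,Z}.
∅: E⊥T given ∅ in G with E→· removed — back-door holds.
P(T|do(E)) = P(T|E) — no adjustment needed.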